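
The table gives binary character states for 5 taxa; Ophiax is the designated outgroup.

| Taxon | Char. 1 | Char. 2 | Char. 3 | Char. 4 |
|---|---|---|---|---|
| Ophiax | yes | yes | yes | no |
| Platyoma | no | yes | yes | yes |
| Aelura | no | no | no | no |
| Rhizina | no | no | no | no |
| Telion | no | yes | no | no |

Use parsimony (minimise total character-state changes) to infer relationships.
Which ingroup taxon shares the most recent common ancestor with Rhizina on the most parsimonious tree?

Aelura

Character polarity is set by the outgroup: the derived state is whichever differs from the outgroup's state, so for Char. 1, Char. 2, Char. 3 the derived state is 'no', and for the remaining characters it is 'yes'.
All ingroup taxa share the derived state 'no' for Char. 1; it defines the ingroup but does not resolve relationships within it.
Only Aelura and Rhizina show the derived state 'no' for Char. 2, supporting them as a clade.
Only Aelura, Rhizina, and Telion show the derived state 'no' for Char. 3, supporting them as a clade.
Char. 4: derived state 'yes' in Platyoma only — an autapomorphy, so it tells us nothing about relationships among taxa.
Most parsimonious ingroup topology: (Platyoma,((Aelura,Rhizina),Telion)).
Rhizina and Aelura form a cherry on this tree, so they are sister taxa.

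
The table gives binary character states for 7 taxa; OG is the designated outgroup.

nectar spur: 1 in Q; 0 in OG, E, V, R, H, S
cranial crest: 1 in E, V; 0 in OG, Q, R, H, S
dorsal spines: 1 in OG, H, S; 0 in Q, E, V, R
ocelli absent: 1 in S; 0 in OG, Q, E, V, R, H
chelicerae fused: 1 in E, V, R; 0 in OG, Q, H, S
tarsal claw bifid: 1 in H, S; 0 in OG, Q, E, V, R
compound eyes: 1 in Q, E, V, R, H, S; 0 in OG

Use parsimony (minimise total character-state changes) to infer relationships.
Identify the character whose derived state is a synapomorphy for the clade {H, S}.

tarsal claw bifid

Character polarity is set by the outgroup: the derived state is whichever differs from the outgroup's state, so for dorsal spines the derived state is '0', and for the remaining characters it is '1'.
nectar spur: derived state '1' in Q only — an autapomorphy, so it tells us nothing about relationships among taxa.
cranial crest: derived state '1' in E and V only — synapomorphy for {E, V}.
dorsal spines (derived state '0') is shared by E, Q, R, and V — a synapomorphy uniting that clade.
ocelli absent (derived state '1') is unique to S (autapomorphy; uninformative for grouping).
Only E, R, and V show the derived state '1' for chelicerae fused, supporting them as a clade.
Only H and S show the derived state '1' for tarsal claw bifid, supporting them as a clade.
All ingroup taxa share the derived state '1' for compound eyes; it defines the ingroup but does not resolve relationships within it.
Most parsimonious ingroup topology: ((Q,((E,V),R)),(H,S)).
The clade {H, S} is supported by tarsal claw bifid: its derived state '1' occurs in exactly those taxa and in no other taxon (including the outgroup).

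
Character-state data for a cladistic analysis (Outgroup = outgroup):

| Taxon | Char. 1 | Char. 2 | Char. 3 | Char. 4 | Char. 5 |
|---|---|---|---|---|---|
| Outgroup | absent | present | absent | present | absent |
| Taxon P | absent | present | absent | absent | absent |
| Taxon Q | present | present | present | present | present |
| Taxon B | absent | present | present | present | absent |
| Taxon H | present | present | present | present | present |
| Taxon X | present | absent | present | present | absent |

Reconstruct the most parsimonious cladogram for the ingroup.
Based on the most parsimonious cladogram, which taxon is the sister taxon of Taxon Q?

Taxon H

Character polarity is set by the outgroup: the derived state is whichever differs from the outgroup's state, so for Char. 2, Char. 4 the derived state is 'absent', and for the remaining characters it is 'present'.
Char. 1: derived state 'present' in Taxon H, Taxon Q, and Taxon X only — synapomorphy for {Taxon H, Taxon Q, Taxon X}.
Char. 2: derived state 'absent' in Taxon X only — an autapomorphy, so it tells us nothing about relationships among taxa.
Only Taxon B, Taxon H, Taxon Q, and Taxon X show the derived state 'present' for Char. 3, supporting them as a clade.
Char. 4 (derived state 'absent') is unique to Taxon P (autapomorphy; uninformative for grouping).
Char. 5 (derived state 'present') is shared by Taxon H and Taxon Q — a synapomorphy uniting that clade.
Most parsimonious ingroup topology: ((((Taxon H,Taxon Q),Taxon X),Taxon B),Taxon P).
Taxon Q and Taxon H form a cherry on this tree, so they are sister taxa.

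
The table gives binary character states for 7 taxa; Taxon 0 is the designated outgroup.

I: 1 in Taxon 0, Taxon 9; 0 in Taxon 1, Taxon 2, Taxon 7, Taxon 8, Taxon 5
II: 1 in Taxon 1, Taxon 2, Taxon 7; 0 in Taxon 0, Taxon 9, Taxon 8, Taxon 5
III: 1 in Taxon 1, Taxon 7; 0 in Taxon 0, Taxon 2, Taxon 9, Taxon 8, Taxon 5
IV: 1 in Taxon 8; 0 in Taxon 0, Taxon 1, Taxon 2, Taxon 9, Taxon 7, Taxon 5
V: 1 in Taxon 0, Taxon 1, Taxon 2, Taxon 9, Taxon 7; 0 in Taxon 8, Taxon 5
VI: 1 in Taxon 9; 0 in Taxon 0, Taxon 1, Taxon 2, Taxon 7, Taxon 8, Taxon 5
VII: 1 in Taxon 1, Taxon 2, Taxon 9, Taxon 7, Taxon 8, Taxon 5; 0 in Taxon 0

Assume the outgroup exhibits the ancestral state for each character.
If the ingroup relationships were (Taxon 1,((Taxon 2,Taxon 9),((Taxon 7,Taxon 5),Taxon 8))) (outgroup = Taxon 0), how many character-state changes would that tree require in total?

Map each character onto (Taxon 1,((Taxon 2,Taxon 9),((Taxon 7,Taxon 5),Taxon 8))) (rooted by Taxon 0) and count the minimum state changes it requires (Fitch parsimony):
I: 2; II: 3; III: 2; IV: 1; V: 2; VI: 1; VII: 1.
Total tree length = 12.

12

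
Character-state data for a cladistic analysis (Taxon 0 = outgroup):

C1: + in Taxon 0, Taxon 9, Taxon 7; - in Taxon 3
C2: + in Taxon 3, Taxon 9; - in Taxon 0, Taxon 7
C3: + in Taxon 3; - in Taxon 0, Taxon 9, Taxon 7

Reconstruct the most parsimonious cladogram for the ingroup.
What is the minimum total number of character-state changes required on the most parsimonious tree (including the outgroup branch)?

3

Character polarity is set by the outgroup: the derived state is whichever differs from the outgroup's state, so for C1 the derived state is '-', and for the remaining characters it is '+'.
C1 (derived state '-') is unique to Taxon 3 (autapomorphy; uninformative for grouping).
C2 (derived state '+') is shared by Taxon 3 and Taxon 9 — a synapomorphy uniting that clade.
C3 (derived state '+') is unique to Taxon 3 (autapomorphy; uninformative for grouping).
Most parsimonious ingroup topology: ((Taxon 3,Taxon 9),Taxon 7).
Changes per character on this tree: C1: 1; C2: 1; C3: 1.
Total = 3.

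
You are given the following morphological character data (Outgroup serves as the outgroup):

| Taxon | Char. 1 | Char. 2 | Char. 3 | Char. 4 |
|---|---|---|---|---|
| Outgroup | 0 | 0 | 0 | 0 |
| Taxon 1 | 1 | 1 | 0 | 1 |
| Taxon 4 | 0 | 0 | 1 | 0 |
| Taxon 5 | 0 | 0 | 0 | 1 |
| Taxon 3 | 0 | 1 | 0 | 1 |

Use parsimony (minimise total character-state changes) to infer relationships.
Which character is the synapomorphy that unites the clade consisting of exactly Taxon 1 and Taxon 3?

The outgroup has state '0' for every character, so '1' is the derived state throughout.
Char. 1 (derived state '1') is unique to Taxon 1 (autapomorphy; uninformative for grouping).
Only Taxon 1 and Taxon 3 show the derived state '1' for Char. 2, supporting them as a clade.
Char. 3 (derived state '1') is unique to Taxon 4 (autapomorphy; uninformative for grouping).
Char. 4: derived state '1' in Taxon 1, Taxon 3, and Taxon 5 only — synapomorphy for {Taxon 1, Taxon 3, Taxon 5}.
Most parsimonious ingroup topology: (((Taxon 1,Taxon 3),Taxon 5),Taxon 4).
The clade {Taxon 1, Taxon 3} is supported by Char. 2: its derived state '1' occurs in exactly those taxa and in no other taxon (including the outgroup).

Char. 2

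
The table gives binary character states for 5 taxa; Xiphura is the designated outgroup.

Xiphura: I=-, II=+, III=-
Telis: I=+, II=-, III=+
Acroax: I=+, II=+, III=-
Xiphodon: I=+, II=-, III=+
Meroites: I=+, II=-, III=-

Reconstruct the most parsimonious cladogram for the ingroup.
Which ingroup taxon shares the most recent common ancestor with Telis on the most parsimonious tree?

Character polarity is set by the outgroup: the derived state is whichever differs from the outgroup's state, so for II the derived state is '-', and for the remaining characters it is '+'.
I (derived state '+') is shared by all ingroup taxa — unites the whole ingroup.
II: derived state '-' in Meroites, Telis, and Xiphodon only — synapomorphy for {Meroites, Telis, Xiphodon}.
III (derived state '+') is shared by Telis and Xiphodon — a synapomorphy uniting that clade.
Most parsimonious ingroup topology: (((Telis,Xiphodon),Meroites),Acroax).
Telis and Xiphodon form a cherry on this tree, so they are sister taxa.

Xiphodon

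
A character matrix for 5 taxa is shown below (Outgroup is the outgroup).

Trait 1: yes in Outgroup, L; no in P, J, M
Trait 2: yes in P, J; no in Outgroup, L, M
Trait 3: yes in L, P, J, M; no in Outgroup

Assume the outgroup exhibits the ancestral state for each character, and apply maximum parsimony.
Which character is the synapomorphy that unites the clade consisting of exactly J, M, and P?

Trait 1

Character polarity is set by the outgroup: the derived state is whichever differs from the outgroup's state, so for Trait 1 the derived state is 'no', and for the remaining characters it is 'yes'.
Trait 1 (derived state 'no') is shared by J, M, and P — a synapomorphy uniting that clade.
Trait 2: derived state 'yes' in J and P only — synapomorphy for {J, P}.
All ingroup taxa share the derived state 'yes' for Trait 3; it defines the ingroup but does not resolve relationships within it.
Most parsimonious ingroup topology: (L,((P,J),M)).
The clade {J, M, P} is supported by Trait 1: its derived state 'no' occurs in exactly those taxa and in no other taxon (including the outgroup).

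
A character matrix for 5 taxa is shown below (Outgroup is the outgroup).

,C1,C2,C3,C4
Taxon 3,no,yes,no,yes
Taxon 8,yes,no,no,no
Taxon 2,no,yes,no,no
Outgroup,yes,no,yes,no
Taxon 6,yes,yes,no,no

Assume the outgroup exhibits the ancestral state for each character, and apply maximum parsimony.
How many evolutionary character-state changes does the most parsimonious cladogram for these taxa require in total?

4

Character polarity is set by the outgroup: the derived state is whichever differs from the outgroup's state, so for C1, C3 the derived state is 'no', and for the remaining characters it is 'yes'.
C1: derived state 'no' in Taxon 2 and Taxon 3 only — synapomorphy for {Taxon 2, Taxon 3}.
C2: derived state 'yes' in Taxon 2, Taxon 3, and Taxon 6 only — synapomorphy for {Taxon 2, Taxon 3, Taxon 6}.
All ingroup taxa share the derived state 'no' for C3; it defines the ingroup but does not resolve relationships within it.
C4 (derived state 'yes') is unique to Taxon 3 (autapomorphy; uninformative for grouping).
Most parsimonious ingroup topology: (Taxon 8,((Taxon 3,Taxon 2),Taxon 6)).
Changes per character on this tree: C1: 1; C2: 1; C3: 1; C4: 1.
Total = 4.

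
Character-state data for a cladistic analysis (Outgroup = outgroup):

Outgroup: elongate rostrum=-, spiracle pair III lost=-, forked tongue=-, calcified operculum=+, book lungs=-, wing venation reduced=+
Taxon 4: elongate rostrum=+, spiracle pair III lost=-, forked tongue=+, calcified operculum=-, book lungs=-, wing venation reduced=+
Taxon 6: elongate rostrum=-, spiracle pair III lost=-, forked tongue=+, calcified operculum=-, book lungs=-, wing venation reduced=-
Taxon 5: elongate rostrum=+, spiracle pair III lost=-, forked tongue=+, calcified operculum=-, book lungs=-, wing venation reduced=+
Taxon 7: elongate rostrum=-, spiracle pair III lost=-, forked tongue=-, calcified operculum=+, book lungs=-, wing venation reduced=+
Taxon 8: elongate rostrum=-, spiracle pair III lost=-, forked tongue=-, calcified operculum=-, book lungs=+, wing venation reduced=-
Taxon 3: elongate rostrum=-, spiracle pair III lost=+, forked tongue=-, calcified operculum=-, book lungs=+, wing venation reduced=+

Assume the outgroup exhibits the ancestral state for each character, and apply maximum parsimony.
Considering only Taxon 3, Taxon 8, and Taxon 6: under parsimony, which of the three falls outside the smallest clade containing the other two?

Character polarity is set by the outgroup: the derived state is whichever differs from the outgroup's state, so for calcified operculum, wing venation reduced the derived state is '-', and for the remaining characters it is '+'.
Only Taxon 4 and Taxon 5 show the derived state '+' for elongate rostrum, supporting them as a clade.
spiracle pair III lost (derived state '+') is unique to Taxon 3 (autapomorphy; uninformative for grouping).
forked tongue (derived state '+') is shared by Taxon 4, Taxon 5, and Taxon 6 — a synapomorphy uniting that clade.
Only Taxon 3, Taxon 4, Taxon 5, Taxon 6, and Taxon 8 show the derived state '-' for calcified operculum, supporting them as a clade.
book lungs (derived state '+') is shared by Taxon 3 and Taxon 8 — a synapomorphy uniting that clade.
wing venation reduced groups Taxon 6 and Taxon 8, which is incompatible with the clades supported by the remaining characters; treating it as convergent (homoplasy) costs fewer steps than any alternative tree.
Most parsimonious ingroup topology: ((((Taxon 4,Taxon 5),Taxon 6),(Taxon 8,Taxon 3)),Taxon 7).
Taxon 8 and Taxon 3 share a more recent common ancestor with each other than either does with Taxon 6, so Taxon 6 is the least closely related of the three.

Taxon 6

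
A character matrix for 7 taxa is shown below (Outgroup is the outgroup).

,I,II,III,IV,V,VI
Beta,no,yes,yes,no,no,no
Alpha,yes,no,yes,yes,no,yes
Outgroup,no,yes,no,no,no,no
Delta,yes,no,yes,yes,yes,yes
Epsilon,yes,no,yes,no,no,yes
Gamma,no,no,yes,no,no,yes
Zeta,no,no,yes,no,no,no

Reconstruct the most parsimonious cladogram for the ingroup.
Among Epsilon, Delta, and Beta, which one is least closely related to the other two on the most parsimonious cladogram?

Character polarity is set by the outgroup: the derived state is whichever differs from the outgroup's state, so for II the derived state is 'no', and for the remaining characters it is 'yes'.
Only Alpha, Delta, and Epsilon show the derived state 'yes' for I, supporting them as a clade.
II (derived state 'no') is shared by Alpha, Delta, Epsilon, Gamma, and Zeta — a synapomorphy uniting that clade.
All ingroup taxa share the derived state 'yes' for III; it defines the ingroup but does not resolve relationships within it.
IV (derived state 'yes') is shared by Alpha and Delta — a synapomorphy uniting that clade.
V: derived state 'yes' in Delta only — an autapomorphy, so it tells us nothing about relationships among taxa.
VI: derived state 'yes' in Alpha, Delta, Epsilon, and Gamma only — synapomorphy for {Alpha, Delta, Epsilon, Gamma}.
Most parsimonious ingroup topology: ((Zeta,((Epsilon,(Delta,Alpha)),Gamma)),Beta).
Delta and Epsilon share a more recent common ancestor with each other than either does with Beta, so Beta is the least closely related of the three.

Beta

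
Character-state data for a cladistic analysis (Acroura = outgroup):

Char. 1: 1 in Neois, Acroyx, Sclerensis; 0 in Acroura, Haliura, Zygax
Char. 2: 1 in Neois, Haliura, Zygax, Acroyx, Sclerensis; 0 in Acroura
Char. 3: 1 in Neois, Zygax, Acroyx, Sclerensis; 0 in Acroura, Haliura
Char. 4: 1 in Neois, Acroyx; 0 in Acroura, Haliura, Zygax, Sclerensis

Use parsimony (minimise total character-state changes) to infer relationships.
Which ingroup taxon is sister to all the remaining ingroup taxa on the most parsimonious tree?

Haliura

The outgroup has state '0' for every character, so '1' is the derived state throughout.
Char. 1: derived state '1' in Acroyx, Neois, and Sclerensis only — synapomorphy for {Acroyx, Neois, Sclerensis}.
All ingroup taxa share the derived state '1' for Char. 2; it defines the ingroup but does not resolve relationships within it.
Only Acroyx, Neois, Sclerensis, and Zygax show the derived state '1' for Char. 3, supporting them as a clade.
Only Acroyx and Neois show the derived state '1' for Char. 4, supporting them as a clade.
Most parsimonious ingroup topology: ((((Neois,Acroyx),Sclerensis),Zygax),Haliura).
Haliura is sister to the clade containing all other ingroup taxa, so it is the earliest-diverging (most basal) ingroup lineage.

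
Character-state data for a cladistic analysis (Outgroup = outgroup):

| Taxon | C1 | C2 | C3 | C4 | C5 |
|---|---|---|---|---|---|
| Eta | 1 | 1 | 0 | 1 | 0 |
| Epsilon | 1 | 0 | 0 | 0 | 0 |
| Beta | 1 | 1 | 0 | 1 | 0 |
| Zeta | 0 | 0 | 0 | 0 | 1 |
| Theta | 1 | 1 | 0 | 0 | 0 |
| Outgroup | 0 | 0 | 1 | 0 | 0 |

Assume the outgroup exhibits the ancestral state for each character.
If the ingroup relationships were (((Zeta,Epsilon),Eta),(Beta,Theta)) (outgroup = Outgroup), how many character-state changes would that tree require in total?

8

Map each character onto (((Zeta,Epsilon),Eta),(Beta,Theta)) (rooted by Outgroup) and count the minimum state changes it requires (Fitch parsimony):
C1: 2; C2: 2; C3: 1; C4: 2; C5: 1.
Total tree length = 8.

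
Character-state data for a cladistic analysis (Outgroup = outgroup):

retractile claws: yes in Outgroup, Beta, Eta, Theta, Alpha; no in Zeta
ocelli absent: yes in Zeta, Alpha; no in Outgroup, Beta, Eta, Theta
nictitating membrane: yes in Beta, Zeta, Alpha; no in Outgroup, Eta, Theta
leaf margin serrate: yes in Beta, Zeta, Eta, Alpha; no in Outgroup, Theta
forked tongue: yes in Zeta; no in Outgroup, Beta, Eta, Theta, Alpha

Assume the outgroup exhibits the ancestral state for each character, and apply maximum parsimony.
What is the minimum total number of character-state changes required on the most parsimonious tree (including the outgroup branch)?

Character polarity is set by the outgroup: the derived state is whichever differs from the outgroup's state, so for retractile claws the derived state is 'no', and for the remaining characters it is 'yes'.
retractile claws (derived state 'no') is unique to Zeta (autapomorphy; uninformative for grouping).
ocelli absent: derived state 'yes' in Alpha and Zeta only — synapomorphy for {Alpha, Zeta}.
nictitating membrane: derived state 'yes' in Alpha, Beta, and Zeta only — synapomorphy for {Alpha, Beta, Zeta}.
leaf margin serrate (derived state 'yes') is shared by Alpha, Beta, Eta, and Zeta — a synapomorphy uniting that clade.
forked tongue: derived state 'yes' in Zeta only — an autapomorphy, so it tells us nothing about relationships among taxa.
Most parsimonious ingroup topology: (((Beta,(Zeta,Alpha)),Eta),Theta).
Changes per character on this tree: retractile claws: 1; ocelli absent: 1; nictitating membrane: 1; leaf margin serrate: 1; forked tongue: 1.
Total = 5.

5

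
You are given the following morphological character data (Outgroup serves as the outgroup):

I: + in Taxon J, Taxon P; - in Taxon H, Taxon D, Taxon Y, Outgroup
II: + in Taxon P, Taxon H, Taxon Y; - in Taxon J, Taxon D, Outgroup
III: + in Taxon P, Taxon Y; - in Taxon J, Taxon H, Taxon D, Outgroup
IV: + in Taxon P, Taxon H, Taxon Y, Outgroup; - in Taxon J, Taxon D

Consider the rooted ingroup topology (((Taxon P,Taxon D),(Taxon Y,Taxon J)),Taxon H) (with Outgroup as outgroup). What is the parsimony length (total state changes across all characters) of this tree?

9

Map each character onto (((Taxon P,Taxon D),(Taxon Y,Taxon J)),Taxon H) (rooted by Outgroup) and count the minimum state changes it requires (Fitch parsimony):
I: 2; II: 3; III: 2; IV: 2.
Total tree length = 9.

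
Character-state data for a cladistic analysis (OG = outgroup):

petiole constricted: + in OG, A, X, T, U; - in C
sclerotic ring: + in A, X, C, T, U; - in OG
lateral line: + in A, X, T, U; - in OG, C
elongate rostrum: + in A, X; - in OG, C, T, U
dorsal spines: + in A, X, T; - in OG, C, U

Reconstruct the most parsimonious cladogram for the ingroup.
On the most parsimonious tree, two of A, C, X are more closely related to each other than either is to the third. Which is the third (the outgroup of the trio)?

C

Character polarity is set by the outgroup: the derived state is whichever differs from the outgroup's state, so for petiole constricted the derived state is '-', and for the remaining characters it is '+'.
petiole constricted (derived state '-') is unique to C (autapomorphy; uninformative for grouping).
sclerotic ring (derived state '+') is shared by all ingroup taxa — unites the whole ingroup.
lateral line (derived state '+') is shared by A, T, U, and X — a synapomorphy uniting that clade.
elongate rostrum: derived state '+' in A and X only — synapomorphy for {A, X}.
dorsal spines: derived state '+' in A, T, and X only — synapomorphy for {A, T, X}.
Most parsimonious ingroup topology: ((((A,X),T),U),C).
X and A share a more recent common ancestor with each other than either does with C, so C is the least closely related of the three.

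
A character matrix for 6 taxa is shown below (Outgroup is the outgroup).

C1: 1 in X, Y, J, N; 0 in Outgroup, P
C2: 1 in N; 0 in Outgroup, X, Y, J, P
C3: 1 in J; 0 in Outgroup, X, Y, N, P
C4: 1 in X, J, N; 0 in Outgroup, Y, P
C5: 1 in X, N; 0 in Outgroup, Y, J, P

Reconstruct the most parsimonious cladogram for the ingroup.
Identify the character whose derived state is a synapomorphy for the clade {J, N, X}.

The outgroup has state '0' for every character, so '1' is the derived state throughout.
Only J, N, X, and Y show the derived state '1' for C1, supporting them as a clade.
C2 (derived state '1') is unique to N (autapomorphy; uninformative for grouping).
C3: derived state '1' in J only — an autapomorphy, so it tells us nothing about relationships among taxa.
C4: derived state '1' in J, N, and X only — synapomorphy for {J, N, X}.
Only N and X show the derived state '1' for C5, supporting them as a clade.
Most parsimonious ingroup topology: (((J,(X,N)),Y),P).
The clade {J, N, X} is supported by C4: its derived state '1' occurs in exactly those taxa and in no other taxon (including the outgroup).

C4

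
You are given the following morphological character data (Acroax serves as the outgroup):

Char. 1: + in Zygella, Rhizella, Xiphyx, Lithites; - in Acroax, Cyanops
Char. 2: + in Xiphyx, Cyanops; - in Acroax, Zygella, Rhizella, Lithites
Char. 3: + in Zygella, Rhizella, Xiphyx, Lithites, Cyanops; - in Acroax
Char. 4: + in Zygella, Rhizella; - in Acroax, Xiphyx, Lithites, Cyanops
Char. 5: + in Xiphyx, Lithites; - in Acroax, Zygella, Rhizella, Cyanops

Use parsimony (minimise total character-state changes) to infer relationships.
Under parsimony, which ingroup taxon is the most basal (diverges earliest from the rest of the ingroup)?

The outgroup has state '-' for every character, so '+' is the derived state throughout.
Char. 1 (derived state '+') is shared by Lithites, Rhizella, Xiphyx, and Zygella — a synapomorphy uniting that clade.
Char. 2 (state '+') occurs in Cyanops and Xiphyx but conflicts with the nesting implied by the other characters — most parsimoniously interpreted as homoplasy.
All ingroup taxa share the derived state '+' for Char. 3; it defines the ingroup but does not resolve relationships within it.
Only Rhizella and Zygella show the derived state '+' for Char. 4, supporting them as a clade.
Only Lithites and Xiphyx show the derived state '+' for Char. 5, supporting them as a clade.
Most parsimonious ingroup topology: (((Zygella,Rhizella),(Xiphyx,Lithites)),Cyanops).
Cyanops is sister to the clade containing all other ingroup taxa, so it is the earliest-diverging (most basal) ingroup lineage.

Cyanops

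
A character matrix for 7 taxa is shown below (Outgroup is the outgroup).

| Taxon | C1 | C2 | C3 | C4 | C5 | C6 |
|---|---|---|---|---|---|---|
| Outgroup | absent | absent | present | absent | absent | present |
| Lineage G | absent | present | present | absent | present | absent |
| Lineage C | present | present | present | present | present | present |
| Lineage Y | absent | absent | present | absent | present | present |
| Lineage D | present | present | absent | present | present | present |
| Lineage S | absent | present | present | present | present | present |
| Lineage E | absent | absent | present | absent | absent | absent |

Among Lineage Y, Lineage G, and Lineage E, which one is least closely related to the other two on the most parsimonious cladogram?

Character polarity is set by the outgroup: the derived state is whichever differs from the outgroup's state, so for C3, C6 the derived state is 'absent', and for the remaining characters it is 'present'.
C1 (derived state 'present') is shared by Lineage C and Lineage D — a synapomorphy uniting that clade.
Only Lineage C, Lineage D, Lineage G, and Lineage S show the derived state 'present' for C2, supporting them as a clade.
C3 (derived state 'absent') is unique to Lineage D (autapomorphy; uninformative for grouping).
C4 (derived state 'present') is shared by Lineage C, Lineage D, and Lineage S — a synapomorphy uniting that clade.
C5 (derived state 'present') is shared by Lineage C, Lineage D, Lineage G, Lineage S, and Lineage Y — a synapomorphy uniting that clade.
C6 (state 'absent') occurs in Lineage E and Lineage G but conflicts with the nesting implied by the other characters — most parsimoniously interpreted as homoplasy.
Most parsimonious ingroup topology: (((Lineage G,((Lineage C,Lineage D),Lineage S)),Lineage Y),Lineage E).
Lineage Y and Lineage G share a more recent common ancestor with each other than either does with Lineage E, so Lineage E is the least closely related of the three.

Lineage E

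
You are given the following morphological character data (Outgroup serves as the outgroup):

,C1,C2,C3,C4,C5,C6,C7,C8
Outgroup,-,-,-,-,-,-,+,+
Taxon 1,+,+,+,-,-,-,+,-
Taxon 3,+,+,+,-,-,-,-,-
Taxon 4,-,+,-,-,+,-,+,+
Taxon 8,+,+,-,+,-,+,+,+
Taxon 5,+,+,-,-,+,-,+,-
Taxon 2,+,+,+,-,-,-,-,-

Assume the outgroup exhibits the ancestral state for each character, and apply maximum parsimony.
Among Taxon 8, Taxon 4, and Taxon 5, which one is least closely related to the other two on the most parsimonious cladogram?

Taxon 4

Character polarity is set by the outgroup: the derived state is whichever differs from the outgroup's state, so for C7, C8 the derived state is '-', and for the remaining characters it is '+'.
C1 (derived state '+') is shared by Taxon 1, Taxon 2, Taxon 3, Taxon 5, and Taxon 8 — a synapomorphy uniting that clade.
All ingroup taxa share the derived state '+' for C2; it defines the ingroup but does not resolve relationships within it.
C3 (derived state '+') is shared by Taxon 1, Taxon 2, and Taxon 3 — a synapomorphy uniting that clade.
C4 (derived state '+') is unique to Taxon 8 (autapomorphy; uninformative for grouping).
C5 groups Taxon 4 and Taxon 5, which is incompatible with the clades supported by the remaining characters; treating it as convergent (homoplasy) costs fewer steps than any alternative tree.
C6 (derived state '+') is unique to Taxon 8 (autapomorphy; uninformative for grouping).
C7: derived state '-' in Taxon 2 and Taxon 3 only — synapomorphy for {Taxon 2, Taxon 3}.
C8 (derived state '-') is shared by Taxon 1, Taxon 2, Taxon 3, and Taxon 5 — a synapomorphy uniting that clade.
Most parsimonious ingroup topology: ((((Taxon 1,(Taxon 3,Taxon 2)),Taxon 5),Taxon 8),Taxon 4).
Taxon 8 and Taxon 5 share a more recent common ancestor with each other than either does with Taxon 4, so Taxon 4 is the least closely related of the three.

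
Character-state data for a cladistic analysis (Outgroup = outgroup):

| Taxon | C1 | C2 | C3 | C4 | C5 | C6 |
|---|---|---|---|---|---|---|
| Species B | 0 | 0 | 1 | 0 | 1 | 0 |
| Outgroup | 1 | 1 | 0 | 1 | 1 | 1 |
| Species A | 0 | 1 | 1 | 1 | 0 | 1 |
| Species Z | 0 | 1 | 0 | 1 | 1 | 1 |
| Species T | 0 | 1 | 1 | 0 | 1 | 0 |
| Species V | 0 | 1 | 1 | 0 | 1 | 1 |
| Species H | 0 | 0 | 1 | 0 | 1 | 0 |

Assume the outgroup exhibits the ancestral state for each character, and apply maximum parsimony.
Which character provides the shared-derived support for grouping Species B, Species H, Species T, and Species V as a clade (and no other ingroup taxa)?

C4

Character polarity is set by the outgroup: the derived state is whichever differs from the outgroup's state, so for C1, C2, C4, C5, C6 the derived state is '0', and for the remaining characters it is '1'.
C1 (derived state '0') is shared by all ingroup taxa — unites the whole ingroup.
C2 (derived state '0') is shared by Species B and Species H — a synapomorphy uniting that clade.
C3 (derived state '1') is shared by Species A, Species B, Species H, Species T, and Species V — a synapomorphy uniting that clade.
C4 (derived state '0') is shared by Species B, Species H, Species T, and Species V — a synapomorphy uniting that clade.
C5: derived state '0' in Species A only — an autapomorphy, so it tells us nothing about relationships among taxa.
C6 (derived state '0') is shared by Species B, Species H, and Species T — a synapomorphy uniting that clade.
Most parsimonious ingroup topology: (((((Species B,Species H),Species T),Species V),Species A),Species Z).
The clade {Species B, Species H, Species T, Species V} is supported by C4: its derived state '0' occurs in exactly those taxa and in no other taxon (including the outgroup).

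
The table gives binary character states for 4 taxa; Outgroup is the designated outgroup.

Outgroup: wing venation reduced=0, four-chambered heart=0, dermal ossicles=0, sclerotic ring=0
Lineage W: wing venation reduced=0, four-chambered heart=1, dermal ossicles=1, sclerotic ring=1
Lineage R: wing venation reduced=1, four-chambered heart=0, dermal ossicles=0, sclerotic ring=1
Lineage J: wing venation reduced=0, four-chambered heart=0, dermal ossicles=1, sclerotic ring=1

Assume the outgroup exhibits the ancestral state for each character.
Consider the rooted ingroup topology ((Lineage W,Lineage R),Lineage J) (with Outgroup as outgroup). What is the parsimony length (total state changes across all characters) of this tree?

Map each character onto ((Lineage W,Lineage R),Lineage J) (rooted by Outgroup) and count the minimum state changes it requires (Fitch parsimony):
wing venation reduced: 1; four-chambered heart: 1; dermal ossicles: 2; sclerotic ring: 1.
Total tree length = 5.

5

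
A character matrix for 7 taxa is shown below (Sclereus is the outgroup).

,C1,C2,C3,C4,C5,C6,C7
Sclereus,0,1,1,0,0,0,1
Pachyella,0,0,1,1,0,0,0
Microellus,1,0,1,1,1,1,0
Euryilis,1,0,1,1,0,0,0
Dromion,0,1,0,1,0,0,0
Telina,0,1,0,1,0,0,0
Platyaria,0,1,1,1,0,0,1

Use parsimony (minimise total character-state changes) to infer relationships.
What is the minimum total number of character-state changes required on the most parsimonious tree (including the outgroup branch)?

Character polarity is set by the outgroup: the derived state is whichever differs from the outgroup's state, so for C2, C3, C7 the derived state is '0', and for the remaining characters it is '1'.
Only Euryilis and Microellus show the derived state '1' for C1, supporting them as a clade.
C2: derived state '0' in Euryilis, Microellus, and Pachyella only — synapomorphy for {Euryilis, Microellus, Pachyella}.
C3 (derived state '0') is shared by Dromion and Telina — a synapomorphy uniting that clade.
C4 (derived state '1') is shared by all ingroup taxa — unites the whole ingroup.
C5 (derived state '1') is unique to Microellus (autapomorphy; uninformative for grouping).
C6 (derived state '1') is unique to Microellus (autapomorphy; uninformative for grouping).
C7 (derived state '0') is shared by Dromion, Euryilis, Microellus, Pachyella, and Telina — a synapomorphy uniting that clade.
Most parsimonious ingroup topology: (((Pachyella,(Microellus,Euryilis)),(Dromion,Telina)),Platyaria).
Changes per character on this tree: C1: 1; C2: 1; C3: 1; C4: 1; C5: 1; C6: 1; C7: 1.
Total = 7.

7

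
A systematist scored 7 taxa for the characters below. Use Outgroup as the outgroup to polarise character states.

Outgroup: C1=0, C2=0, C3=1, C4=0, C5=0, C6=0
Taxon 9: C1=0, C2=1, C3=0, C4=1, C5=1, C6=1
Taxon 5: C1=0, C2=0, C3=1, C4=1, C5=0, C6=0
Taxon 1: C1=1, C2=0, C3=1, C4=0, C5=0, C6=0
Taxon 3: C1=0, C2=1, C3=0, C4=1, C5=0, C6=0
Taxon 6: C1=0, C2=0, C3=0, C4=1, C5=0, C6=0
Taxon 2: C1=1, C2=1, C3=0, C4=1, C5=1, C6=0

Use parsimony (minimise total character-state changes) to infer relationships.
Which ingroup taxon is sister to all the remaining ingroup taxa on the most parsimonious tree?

Character polarity is set by the outgroup: the derived state is whichever differs from the outgroup's state, so for C3 the derived state is '0', and for the remaining characters it is '1'.
C1 (state '1') occurs in Taxon 1 and Taxon 2 but conflicts with the nesting implied by the other characters — most parsimoniously interpreted as homoplasy.
C2 (derived state '1') is shared by Taxon 2, Taxon 3, and Taxon 9 — a synapomorphy uniting that clade.
C3 (derived state '0') is shared by Taxon 2, Taxon 3, Taxon 6, and Taxon 9 — a synapomorphy uniting that clade.
C4 (derived state '1') is shared by Taxon 2, Taxon 3, Taxon 5, Taxon 6, and Taxon 9 — a synapomorphy uniting that clade.
Only Taxon 2 and Taxon 9 show the derived state '1' for C5, supporting them as a clade.
C6: derived state '1' in Taxon 9 only — an autapomorphy, so it tells us nothing about relationships among taxa.
Most parsimonious ingroup topology: (((((Taxon 9,Taxon 2),Taxon 3),Taxon 6),Taxon 5),Taxon 1).
Taxon 1 is sister to the clade containing all other ingroup taxa, so it is the earliest-diverging (most basal) ingroup lineage.

Taxon 1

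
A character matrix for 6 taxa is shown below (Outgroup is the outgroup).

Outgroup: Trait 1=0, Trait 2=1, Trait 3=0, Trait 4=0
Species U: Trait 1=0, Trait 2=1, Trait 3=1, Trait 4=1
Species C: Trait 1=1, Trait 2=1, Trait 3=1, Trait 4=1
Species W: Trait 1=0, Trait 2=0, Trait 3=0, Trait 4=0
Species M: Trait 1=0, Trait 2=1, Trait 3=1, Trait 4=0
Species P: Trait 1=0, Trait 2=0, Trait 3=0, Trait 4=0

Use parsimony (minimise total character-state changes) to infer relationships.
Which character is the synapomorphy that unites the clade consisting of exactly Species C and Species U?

Trait 4

Character polarity is set by the outgroup: the derived state is whichever differs from the outgroup's state, so for Trait 2 the derived state is '0', and for the remaining characters it is '1'.
Trait 1: derived state '1' in Species C only — an autapomorphy, so it tells us nothing about relationships among taxa.
Trait 2 (derived state '0') is shared by Species P and Species W — a synapomorphy uniting that clade.
Trait 3 (derived state '1') is shared by Species C, Species M, and Species U — a synapomorphy uniting that clade.
Trait 4 (derived state '1') is shared by Species C and Species U — a synapomorphy uniting that clade.
Most parsimonious ingroup topology: (((Species U,Species C),Species M),(Species W,Species P)).
The clade {Species C, Species U} is supported by Trait 4: its derived state '1' occurs in exactly those taxa and in no other taxon (including the outgroup).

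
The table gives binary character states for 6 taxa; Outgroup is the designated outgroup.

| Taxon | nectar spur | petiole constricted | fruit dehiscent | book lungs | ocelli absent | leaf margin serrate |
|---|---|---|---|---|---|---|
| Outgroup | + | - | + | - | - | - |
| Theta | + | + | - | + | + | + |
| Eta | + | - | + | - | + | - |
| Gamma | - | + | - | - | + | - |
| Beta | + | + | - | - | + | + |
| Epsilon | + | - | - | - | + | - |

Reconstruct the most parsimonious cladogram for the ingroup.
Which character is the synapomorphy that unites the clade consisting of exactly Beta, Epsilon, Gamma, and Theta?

fruit dehiscent

Character polarity is set by the outgroup: the derived state is whichever differs from the outgroup's state, so for nectar spur, fruit dehiscent the derived state is '-', and for the remaining characters it is '+'.
nectar spur: derived state '-' in Gamma only — an autapomorphy, so it tells us nothing about relationships among taxa.
Only Beta, Gamma, and Theta show the derived state '+' for petiole constricted, supporting them as a clade.
Only Beta, Epsilon, Gamma, and Theta show the derived state '-' for fruit dehiscent, supporting them as a clade.
book lungs (derived state '+') is unique to Theta (autapomorphy; uninformative for grouping).
ocelli absent (derived state '+') is shared by all ingroup taxa — unites the whole ingroup.
leaf margin serrate (derived state '+') is shared by Beta and Theta — a synapomorphy uniting that clade.
Most parsimonious ingroup topology: ((((Theta,Beta),Gamma),Epsilon),Eta).
The clade {Beta, Epsilon, Gamma, Theta} is supported by fruit dehiscent: its derived state '-' occurs in exactly those taxa and in no other taxon (including the outgroup).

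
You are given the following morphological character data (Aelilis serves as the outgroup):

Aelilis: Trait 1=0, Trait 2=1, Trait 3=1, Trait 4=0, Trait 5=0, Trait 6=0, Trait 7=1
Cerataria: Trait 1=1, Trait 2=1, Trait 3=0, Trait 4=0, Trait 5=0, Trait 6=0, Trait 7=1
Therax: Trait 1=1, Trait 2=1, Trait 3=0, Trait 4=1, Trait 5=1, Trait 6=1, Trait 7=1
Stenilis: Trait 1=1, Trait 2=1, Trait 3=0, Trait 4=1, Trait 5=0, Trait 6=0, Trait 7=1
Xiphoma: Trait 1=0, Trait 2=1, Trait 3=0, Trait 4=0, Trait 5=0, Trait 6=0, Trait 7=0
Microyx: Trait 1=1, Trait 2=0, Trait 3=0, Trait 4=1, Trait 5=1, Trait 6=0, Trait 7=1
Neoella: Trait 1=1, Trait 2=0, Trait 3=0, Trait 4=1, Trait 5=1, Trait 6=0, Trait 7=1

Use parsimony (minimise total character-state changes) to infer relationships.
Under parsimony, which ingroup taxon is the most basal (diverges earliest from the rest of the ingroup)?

Xiphoma

Character polarity is set by the outgroup: the derived state is whichever differs from the outgroup's state, so for Trait 2, Trait 3, Trait 7 the derived state is '0', and for the remaining characters it is '1'.
Trait 1: derived state '1' in Cerataria, Microyx, Neoella, Stenilis, and Therax only — synapomorphy for {Cerataria, Microyx, Neoella, Stenilis, Therax}.
Trait 2 (derived state '0') is shared by Microyx and Neoella — a synapomorphy uniting that clade.
All ingroup taxa share the derived state '0' for Trait 3; it defines the ingroup but does not resolve relationships within it.
Only Microyx, Neoella, Stenilis, and Therax show the derived state '1' for Trait 4, supporting them as a clade.
Trait 5: derived state '1' in Microyx, Neoella, and Therax only — synapomorphy for {Microyx, Neoella, Therax}.
Trait 6 (derived state '1') is unique to Therax (autapomorphy; uninformative for grouping).
Trait 7 (derived state '0') is unique to Xiphoma (autapomorphy; uninformative for grouping).
Most parsimonious ingroup topology: ((((Therax,(Microyx,Neoella)),Stenilis),Cerataria),Xiphoma).
Xiphoma is sister to the clade containing all other ingroup taxa, so it is the earliest-diverging (most basal) ingroup lineage.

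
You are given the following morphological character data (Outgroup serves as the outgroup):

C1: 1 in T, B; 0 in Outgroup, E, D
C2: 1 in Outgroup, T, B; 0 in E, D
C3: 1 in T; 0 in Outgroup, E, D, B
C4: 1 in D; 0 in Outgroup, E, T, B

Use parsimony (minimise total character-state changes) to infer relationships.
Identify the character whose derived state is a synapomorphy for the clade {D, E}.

Character polarity is set by the outgroup: the derived state is whichever differs from the outgroup's state, so for C2 the derived state is '0', and for the remaining characters it is '1'.
Only B and T show the derived state '1' for C1, supporting them as a clade.
C2 (derived state '0') is shared by D and E — a synapomorphy uniting that clade.
C3 (derived state '1') is unique to T (autapomorphy; uninformative for grouping).
C4 (derived state '1') is unique to D (autapomorphy; uninformative for grouping).
Most parsimonious ingroup topology: ((E,D),(T,B)).
The clade {D, E} is supported by C2: its derived state '0' occurs in exactly those taxa and in no other taxon (including the outgroup).

C2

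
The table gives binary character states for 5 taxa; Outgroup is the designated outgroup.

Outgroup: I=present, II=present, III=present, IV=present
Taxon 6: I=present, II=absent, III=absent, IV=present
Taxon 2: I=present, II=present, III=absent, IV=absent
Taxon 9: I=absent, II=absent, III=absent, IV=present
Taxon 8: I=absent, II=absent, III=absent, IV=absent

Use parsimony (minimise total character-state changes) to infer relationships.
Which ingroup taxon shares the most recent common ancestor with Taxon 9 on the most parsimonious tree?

Taxon 8

The outgroup has state 'present' for every character, so 'absent' is the derived state throughout.
I: derived state 'absent' in Taxon 8 and Taxon 9 only — synapomorphy for {Taxon 8, Taxon 9}.
II (derived state 'absent') is shared by Taxon 6, Taxon 8, and Taxon 9 — a synapomorphy uniting that clade.
III (derived state 'absent') is shared by all ingroup taxa — unites the whole ingroup.
IV (state 'absent') occurs in Taxon 2 and Taxon 8 but conflicts with the nesting implied by the other characters — most parsimoniously interpreted as homoplasy.
Most parsimonious ingroup topology: ((Taxon 6,(Taxon 9,Taxon 8)),Taxon 2).
Taxon 9 and Taxon 8 form a cherry on this tree, so they are sister taxa.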